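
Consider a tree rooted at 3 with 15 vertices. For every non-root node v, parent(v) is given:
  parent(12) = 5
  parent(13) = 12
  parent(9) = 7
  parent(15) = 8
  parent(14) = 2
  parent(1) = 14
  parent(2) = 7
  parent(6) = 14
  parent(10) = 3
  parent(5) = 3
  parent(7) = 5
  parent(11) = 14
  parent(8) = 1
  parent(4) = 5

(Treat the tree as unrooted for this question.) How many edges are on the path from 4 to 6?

5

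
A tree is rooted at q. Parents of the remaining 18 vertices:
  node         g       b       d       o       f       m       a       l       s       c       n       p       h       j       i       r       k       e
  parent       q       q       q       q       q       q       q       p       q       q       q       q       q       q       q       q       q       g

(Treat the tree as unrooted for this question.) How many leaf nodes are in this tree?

16

Exactly 16 nodes have a single neighbour: a, b, c, d, e, f, h, i, j, k, l, m, n, o, r, s.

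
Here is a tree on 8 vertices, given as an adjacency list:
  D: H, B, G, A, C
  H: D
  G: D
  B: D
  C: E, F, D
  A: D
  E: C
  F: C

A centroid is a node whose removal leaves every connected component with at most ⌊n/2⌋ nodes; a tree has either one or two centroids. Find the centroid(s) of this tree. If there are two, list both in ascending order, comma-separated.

D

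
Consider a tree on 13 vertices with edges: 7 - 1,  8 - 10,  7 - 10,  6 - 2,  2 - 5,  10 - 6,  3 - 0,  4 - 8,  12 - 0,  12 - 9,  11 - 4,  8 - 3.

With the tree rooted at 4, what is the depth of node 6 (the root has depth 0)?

3

4 → 8 → 10 → 6 — 3 edges.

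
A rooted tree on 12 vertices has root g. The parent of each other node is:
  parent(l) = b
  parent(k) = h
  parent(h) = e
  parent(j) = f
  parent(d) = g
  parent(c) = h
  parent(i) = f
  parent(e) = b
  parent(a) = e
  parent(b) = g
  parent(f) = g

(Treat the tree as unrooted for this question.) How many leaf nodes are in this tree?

7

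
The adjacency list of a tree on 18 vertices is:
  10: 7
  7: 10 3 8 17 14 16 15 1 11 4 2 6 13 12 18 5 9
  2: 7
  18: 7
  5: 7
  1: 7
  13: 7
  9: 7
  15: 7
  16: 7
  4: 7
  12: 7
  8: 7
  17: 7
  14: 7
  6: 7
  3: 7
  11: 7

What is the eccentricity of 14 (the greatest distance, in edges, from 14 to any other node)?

The node farthest from 14 is 12 (3, 10, 11, 16, 17, 9, 6, 13, 1, 15, 18, 8, 5, 2, 4 also at distance 2), via 14-7-12 — 2 edges.

2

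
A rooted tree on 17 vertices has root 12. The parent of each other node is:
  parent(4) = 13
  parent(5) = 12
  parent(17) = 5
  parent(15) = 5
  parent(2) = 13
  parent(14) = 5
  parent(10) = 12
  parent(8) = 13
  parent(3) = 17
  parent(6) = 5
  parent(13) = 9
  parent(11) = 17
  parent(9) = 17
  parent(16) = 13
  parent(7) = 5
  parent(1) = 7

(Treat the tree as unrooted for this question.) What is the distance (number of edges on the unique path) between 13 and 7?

4

Walking from 13: 13–9–17–5–7. Length 4.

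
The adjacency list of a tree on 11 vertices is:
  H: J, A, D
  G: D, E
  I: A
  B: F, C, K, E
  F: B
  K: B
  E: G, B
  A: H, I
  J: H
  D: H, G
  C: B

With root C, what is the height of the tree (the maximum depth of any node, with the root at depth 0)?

A deepest node is I, reached by C – B – E – G – D – H – A – I.
That path has 7 edges, so the height is 7.

7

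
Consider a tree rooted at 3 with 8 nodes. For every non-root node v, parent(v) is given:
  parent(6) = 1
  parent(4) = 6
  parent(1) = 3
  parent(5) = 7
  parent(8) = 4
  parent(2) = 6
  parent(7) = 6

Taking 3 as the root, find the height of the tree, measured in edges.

8 sits deepest: 3 → 1 → 6 → 4 → 8 — 4 edges from the root.

4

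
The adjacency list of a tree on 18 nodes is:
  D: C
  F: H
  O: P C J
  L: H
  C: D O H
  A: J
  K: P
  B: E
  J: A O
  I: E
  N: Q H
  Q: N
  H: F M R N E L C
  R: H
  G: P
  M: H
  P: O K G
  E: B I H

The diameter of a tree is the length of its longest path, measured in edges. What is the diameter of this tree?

BFS from K reaches I last, at distance 6; BFS from I confirms no node is farther.
Path: K-P-O-C-H-E-I.

6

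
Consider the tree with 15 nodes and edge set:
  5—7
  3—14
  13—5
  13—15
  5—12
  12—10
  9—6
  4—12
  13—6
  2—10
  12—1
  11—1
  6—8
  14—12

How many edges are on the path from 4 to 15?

4 – 12 – 5 – 13 – 15: 4 edges.

4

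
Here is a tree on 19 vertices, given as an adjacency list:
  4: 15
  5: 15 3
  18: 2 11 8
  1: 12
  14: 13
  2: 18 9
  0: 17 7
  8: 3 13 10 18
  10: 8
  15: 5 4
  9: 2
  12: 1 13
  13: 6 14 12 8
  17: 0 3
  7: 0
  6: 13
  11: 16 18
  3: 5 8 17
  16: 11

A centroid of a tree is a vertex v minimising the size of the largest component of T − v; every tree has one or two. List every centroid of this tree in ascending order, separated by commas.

Removing 8 splits the tree into components of sizes 7, 5, 5, 1; the largest is 7 ≤ ⌊19/2⌋ = 9.
No neighbour of 8 does as well, so 8 is the unique centroid.

8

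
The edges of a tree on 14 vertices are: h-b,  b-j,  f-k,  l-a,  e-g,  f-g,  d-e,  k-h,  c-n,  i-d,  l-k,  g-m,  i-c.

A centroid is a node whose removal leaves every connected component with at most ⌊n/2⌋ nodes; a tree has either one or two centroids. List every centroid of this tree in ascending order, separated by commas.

If f is removed the pieces have sizes 7, 6, all ≤ ⌊14/2⌋ = 7.
Its neighbour g also leaves a largest component of size 7, so both are centroids.

f, g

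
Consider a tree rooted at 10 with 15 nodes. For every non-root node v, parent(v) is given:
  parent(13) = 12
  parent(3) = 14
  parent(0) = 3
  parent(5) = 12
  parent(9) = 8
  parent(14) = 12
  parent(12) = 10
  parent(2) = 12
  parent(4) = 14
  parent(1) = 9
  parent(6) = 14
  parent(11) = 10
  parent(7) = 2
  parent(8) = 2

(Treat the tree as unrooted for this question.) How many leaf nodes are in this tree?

8

Exactly 8 nodes have a single neighbour: 0, 1, 4, 5, 6, 7, 11, 13.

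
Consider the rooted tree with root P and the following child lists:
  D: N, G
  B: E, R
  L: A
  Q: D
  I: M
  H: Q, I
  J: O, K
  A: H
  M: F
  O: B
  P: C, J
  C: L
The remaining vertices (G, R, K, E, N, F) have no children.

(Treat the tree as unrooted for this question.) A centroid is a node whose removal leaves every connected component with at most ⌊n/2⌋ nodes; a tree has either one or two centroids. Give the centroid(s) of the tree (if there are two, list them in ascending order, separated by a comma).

If L is removed the pieces have sizes 9, 8, all ≤ ⌊18/2⌋ = 9.
Its neighbour A also leaves a largest component of size 9, so both are centroids.

A, L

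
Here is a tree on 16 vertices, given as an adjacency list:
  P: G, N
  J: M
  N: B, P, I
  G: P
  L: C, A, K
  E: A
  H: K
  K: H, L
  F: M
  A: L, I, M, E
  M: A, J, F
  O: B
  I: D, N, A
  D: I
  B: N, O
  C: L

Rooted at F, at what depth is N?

F–M–A–I–N — 4 edges.

4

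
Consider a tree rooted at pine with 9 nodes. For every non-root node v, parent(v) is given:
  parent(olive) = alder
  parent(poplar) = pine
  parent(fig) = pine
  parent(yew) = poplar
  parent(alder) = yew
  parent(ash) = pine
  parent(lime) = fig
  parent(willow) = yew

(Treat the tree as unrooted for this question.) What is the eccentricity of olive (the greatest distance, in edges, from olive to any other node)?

Distances from olive peak at 6, attained at lime.
olive-alder-yew-poplar-pine-fig-lime

6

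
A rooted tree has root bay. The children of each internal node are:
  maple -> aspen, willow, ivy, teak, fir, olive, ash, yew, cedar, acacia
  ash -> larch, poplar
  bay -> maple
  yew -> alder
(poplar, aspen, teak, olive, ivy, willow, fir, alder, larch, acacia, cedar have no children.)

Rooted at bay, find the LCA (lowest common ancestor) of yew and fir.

maple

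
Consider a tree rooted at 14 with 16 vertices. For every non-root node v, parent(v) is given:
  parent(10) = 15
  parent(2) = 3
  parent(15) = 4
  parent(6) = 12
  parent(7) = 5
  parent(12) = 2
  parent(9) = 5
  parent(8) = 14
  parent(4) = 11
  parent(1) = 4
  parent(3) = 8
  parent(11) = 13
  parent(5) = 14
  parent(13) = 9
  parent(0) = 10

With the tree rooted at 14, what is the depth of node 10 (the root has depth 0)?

7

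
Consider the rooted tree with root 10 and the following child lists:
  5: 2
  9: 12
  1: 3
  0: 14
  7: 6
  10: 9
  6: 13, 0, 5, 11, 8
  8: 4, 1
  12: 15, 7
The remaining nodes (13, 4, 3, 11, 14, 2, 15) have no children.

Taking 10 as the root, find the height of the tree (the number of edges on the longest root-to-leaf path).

7

3 sits deepest: 10–9–12–7–6–8–1–3 — 7 edges from the root.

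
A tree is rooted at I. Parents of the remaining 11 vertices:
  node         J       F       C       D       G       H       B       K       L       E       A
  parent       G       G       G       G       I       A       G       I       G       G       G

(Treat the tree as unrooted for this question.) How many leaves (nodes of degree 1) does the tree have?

9

The leaves are B, C, D, E, F, H, J, K, L.
That is 9 leaves.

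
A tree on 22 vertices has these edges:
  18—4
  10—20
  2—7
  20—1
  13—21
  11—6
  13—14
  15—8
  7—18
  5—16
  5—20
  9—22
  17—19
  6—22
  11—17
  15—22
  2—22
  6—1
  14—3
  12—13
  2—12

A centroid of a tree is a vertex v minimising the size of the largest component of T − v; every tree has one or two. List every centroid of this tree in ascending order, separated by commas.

22

Removing 22 splits the tree into components of sizes 9, 9, 2, 1; the largest is 9 ≤ ⌊22/2⌋ = 11.
No neighbour of 22 does as well, so 22 is the unique centroid.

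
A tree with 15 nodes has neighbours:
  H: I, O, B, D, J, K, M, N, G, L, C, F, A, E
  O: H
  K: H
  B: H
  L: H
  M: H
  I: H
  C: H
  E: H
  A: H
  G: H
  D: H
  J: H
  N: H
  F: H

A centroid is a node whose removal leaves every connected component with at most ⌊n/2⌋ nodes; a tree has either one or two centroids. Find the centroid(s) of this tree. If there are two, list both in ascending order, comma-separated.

Removing H splits the tree into components of sizes 1, 1, 1, 1, 1, 1, 1, 1, 1, 1, 1, 1, 1, 1; the largest is 1 ≤ ⌊15/2⌋ = 7.
No neighbour of H does as well, so H is the unique centroid.

H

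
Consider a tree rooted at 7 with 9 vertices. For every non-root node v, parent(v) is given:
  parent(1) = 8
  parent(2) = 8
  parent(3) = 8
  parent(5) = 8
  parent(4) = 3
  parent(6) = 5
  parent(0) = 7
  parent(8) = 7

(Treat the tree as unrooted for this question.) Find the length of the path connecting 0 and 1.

3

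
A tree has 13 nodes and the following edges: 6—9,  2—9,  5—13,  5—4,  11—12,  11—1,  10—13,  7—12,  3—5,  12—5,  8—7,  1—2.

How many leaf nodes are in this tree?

5

The leaves are 3, 4, 6, 8, 10.
That is 5 leaves.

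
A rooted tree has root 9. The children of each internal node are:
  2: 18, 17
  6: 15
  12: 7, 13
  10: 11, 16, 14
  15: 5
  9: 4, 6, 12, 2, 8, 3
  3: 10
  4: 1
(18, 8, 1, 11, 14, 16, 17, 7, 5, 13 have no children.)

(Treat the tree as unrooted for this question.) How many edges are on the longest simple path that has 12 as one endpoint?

4

A farthest node from 12 is 11 (5, 14, 16 also at distance 4).
The path 12 – 9 – 3 – 10 – 11 has 4 edges.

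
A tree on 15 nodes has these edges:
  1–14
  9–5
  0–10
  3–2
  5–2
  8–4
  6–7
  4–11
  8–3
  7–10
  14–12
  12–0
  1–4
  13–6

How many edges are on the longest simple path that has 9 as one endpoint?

A farthest node from 9 is 13.
The path 9-5-2-3-8-4-1-14-12-0-10-7-6-13 has 13 edges.

13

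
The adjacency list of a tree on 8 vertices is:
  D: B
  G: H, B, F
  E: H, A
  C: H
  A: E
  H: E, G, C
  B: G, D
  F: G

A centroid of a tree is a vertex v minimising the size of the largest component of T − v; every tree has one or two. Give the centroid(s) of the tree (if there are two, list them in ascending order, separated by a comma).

Removing G splits the tree into components of sizes 4, 2, 1; the largest is 4 ≤ ⌊8/2⌋ = 4.
Its neighbour H also leaves a largest component of size 4, so both are centroids.

G, H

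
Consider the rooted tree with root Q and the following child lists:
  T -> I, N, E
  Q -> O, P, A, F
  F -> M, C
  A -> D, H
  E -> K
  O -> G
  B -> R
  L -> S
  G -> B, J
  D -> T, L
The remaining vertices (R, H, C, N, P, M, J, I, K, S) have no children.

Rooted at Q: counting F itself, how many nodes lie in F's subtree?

Descendants of F (including itself): F, M, C. That's 3.

3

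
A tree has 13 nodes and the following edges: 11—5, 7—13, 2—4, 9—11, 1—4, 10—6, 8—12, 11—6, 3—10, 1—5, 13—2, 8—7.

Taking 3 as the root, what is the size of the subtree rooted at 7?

Descendants of 7 (including itself): 7, 8, 12. That's 3.

3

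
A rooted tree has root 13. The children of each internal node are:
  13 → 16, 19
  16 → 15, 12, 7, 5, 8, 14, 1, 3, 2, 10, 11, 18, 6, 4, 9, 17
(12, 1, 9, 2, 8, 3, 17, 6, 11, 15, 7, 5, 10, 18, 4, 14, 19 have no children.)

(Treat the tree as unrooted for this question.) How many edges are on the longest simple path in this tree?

3

Starting from 19, a farthest node is 3 at distance 3.
One longest path: 19-13-16-3.
So the diameter is 3.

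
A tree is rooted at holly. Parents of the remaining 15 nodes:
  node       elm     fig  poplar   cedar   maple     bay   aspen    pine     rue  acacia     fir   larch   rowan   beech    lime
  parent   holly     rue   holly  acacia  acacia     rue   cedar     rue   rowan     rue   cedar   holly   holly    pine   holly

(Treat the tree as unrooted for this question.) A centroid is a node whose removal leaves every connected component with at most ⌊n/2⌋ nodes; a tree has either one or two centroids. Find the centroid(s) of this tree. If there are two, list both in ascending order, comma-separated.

Removing rue splits the tree into components of sizes 6, 5, 2, 1, 1; the largest is 6 ≤ ⌊16/2⌋ = 8.
Every other node leaves some component of size > 8, so the centroid is unique.

rue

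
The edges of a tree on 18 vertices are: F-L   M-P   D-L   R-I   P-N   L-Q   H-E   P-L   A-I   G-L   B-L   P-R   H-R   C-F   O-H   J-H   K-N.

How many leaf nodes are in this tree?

11

The leaves are A, B, C, D, E, G, J, K, M, O, Q.
That is 11 leaves.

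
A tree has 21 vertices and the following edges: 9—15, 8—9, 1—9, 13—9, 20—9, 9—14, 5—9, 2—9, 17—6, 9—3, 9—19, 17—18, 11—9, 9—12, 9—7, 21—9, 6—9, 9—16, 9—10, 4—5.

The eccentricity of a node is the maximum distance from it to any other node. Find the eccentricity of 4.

The node farthest from 4 is 18, via 4 – 5 – 9 – 6 – 17 – 18 — 5 edges.

5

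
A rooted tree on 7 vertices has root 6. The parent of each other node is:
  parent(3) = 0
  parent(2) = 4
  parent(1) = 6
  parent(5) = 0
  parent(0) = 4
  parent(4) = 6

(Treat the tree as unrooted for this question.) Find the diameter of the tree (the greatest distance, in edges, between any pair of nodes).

BFS from 1 reaches 5 last, at distance 4; BFS from 5 confirms no node is farther.
Path: 1 – 6 – 4 – 0 – 5.

4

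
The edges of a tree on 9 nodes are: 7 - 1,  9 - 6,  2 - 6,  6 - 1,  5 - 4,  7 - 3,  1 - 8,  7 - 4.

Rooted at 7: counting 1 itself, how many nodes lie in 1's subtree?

1's subtree: {1, 6, 8, 2, 9}, size 5.

5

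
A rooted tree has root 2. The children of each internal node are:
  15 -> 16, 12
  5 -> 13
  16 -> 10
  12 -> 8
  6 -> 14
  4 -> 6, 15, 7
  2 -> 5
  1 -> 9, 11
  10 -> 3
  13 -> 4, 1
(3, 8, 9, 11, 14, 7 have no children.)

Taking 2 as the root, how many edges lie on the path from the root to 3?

2 → 5 → 13 → 4 → 15 → 16 → 10 → 3 — 7 edges.

7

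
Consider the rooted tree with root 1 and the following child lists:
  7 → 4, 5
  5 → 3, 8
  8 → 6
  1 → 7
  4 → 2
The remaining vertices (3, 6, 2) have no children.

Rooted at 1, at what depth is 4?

1 → 7 → 4 — 2 edges.

2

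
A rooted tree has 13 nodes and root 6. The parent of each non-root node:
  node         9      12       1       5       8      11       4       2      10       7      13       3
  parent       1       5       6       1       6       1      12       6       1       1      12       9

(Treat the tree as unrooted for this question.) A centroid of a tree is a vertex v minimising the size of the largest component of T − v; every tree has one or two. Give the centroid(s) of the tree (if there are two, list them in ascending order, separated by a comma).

Removing 1 splits the tree into components of sizes 4, 3, 2, 1, 1, 1; the largest is 4 ≤ ⌊13/2⌋ = 6.
No neighbour of 1 does as well, so 1 is the unique centroid.

1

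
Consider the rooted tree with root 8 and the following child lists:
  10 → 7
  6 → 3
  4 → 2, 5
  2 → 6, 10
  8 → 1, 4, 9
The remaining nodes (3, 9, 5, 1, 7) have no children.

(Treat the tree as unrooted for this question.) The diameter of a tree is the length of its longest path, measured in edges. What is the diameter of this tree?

Starting from 1, a farthest node is 3 at distance 5.
One longest path: 1–8–4–2–6–3.
So the diameter is 5.

5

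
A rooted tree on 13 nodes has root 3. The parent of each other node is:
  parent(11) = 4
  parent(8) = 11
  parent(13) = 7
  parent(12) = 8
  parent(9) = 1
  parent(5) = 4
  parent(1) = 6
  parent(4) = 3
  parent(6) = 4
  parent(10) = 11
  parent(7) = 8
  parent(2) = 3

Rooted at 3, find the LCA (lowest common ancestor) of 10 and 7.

11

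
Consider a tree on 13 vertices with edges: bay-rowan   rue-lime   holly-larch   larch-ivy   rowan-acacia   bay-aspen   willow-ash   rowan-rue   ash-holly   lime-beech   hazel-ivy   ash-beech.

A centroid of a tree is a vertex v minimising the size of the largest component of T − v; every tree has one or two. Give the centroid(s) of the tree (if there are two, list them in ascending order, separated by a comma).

beech

Delete beech: the remaining components have sizes 6, 6. Max 6 ≤ 6, so beech is a centroid.
Every other node leaves some component of size > 6, so the centroid is unique.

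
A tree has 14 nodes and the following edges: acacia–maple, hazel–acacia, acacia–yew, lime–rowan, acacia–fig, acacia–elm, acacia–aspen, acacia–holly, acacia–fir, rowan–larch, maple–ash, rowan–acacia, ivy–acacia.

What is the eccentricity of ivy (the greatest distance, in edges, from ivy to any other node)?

A farthest node from ivy is larch (ash, lime also at distance 3).
The path ivy–acacia–rowan–larch has 3 edges.

3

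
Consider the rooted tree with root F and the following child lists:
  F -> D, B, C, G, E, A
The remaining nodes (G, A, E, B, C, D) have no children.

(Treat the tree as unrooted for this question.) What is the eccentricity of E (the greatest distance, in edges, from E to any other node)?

2

Distances from E peak at 2, attained at D (C, G, B, A also at distance 2).
E–F–D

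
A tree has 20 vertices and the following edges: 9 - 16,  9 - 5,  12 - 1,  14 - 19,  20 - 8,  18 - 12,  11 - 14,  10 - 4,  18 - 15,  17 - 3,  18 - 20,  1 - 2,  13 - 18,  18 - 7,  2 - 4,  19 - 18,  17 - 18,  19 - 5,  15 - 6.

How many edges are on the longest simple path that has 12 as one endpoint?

Distances from 12 peak at 5, attained at 16.
12 – 18 – 19 – 5 – 9 – 16

5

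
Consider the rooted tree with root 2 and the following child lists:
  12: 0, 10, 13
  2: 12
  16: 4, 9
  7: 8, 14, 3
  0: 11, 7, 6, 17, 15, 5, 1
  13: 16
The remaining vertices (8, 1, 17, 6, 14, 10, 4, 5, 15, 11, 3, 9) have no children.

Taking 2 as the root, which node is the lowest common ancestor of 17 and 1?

0

17's ancestor chain is 17, 0, 12, 2 and 1's is 1, 0, 12, 2; they first meet at 0.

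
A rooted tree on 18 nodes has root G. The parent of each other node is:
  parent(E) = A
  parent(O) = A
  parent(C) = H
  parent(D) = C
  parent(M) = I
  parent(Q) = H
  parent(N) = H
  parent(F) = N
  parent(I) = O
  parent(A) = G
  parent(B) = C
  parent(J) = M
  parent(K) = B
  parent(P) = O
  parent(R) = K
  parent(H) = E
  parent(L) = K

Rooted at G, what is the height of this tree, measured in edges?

7

The longest root-to-leaf path is G–A–E–H–C–B–K–L (7 edges).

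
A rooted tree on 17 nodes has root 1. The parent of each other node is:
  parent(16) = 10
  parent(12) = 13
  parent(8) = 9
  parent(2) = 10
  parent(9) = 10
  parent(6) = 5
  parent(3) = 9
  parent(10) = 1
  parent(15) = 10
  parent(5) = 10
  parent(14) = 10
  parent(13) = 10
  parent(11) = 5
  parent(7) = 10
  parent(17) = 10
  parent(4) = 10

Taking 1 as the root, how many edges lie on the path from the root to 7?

2

Path from 1 to 7: 1 – 10 – 7, which has 2 edges.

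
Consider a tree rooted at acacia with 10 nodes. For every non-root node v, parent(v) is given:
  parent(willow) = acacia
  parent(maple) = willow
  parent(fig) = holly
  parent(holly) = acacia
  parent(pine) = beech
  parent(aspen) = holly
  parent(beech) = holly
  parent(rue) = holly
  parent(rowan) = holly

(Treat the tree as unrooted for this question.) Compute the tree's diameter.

5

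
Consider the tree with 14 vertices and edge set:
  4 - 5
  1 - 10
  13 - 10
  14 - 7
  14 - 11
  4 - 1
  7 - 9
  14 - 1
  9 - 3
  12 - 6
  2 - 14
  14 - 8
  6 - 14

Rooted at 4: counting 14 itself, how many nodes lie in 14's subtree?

Descendants of 14 (including itself): 14, 7, 6, 11, 8, 2, 9, 12, 3. That's 9.

9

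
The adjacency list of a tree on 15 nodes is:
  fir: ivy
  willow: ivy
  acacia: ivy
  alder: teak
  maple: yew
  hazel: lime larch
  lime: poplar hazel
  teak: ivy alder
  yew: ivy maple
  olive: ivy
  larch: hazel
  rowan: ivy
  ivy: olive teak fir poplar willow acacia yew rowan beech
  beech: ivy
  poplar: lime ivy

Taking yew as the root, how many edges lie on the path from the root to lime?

3

Path from yew to lime: yew – ivy – poplar – lime, which has 3 edges.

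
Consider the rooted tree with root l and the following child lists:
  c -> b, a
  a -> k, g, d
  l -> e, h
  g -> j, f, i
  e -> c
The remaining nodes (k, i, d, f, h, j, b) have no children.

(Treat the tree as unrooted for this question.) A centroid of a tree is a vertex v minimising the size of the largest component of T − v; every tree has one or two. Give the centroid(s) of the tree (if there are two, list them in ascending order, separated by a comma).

Delete a: the remaining components have sizes 5, 4, 1, 1. Max 5 ≤ 6, so a is a centroid.
Every other node leaves some component of size > 6, so the centroid is unique.

a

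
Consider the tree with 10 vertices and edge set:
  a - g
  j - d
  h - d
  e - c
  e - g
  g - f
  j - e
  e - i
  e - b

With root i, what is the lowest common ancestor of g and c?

e

Path g→root: g e i; path c→root: c e i.
First common node: e.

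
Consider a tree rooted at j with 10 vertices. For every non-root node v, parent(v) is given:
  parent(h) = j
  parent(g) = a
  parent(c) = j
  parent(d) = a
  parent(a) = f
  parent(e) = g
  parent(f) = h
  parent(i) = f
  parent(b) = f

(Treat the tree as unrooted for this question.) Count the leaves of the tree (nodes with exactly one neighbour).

5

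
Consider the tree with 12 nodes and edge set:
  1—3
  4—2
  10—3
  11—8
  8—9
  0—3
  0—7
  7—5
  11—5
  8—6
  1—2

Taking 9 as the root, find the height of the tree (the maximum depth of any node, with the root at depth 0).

4 sits deepest: 9 – 8 – 11 – 5 – 7 – 0 – 3 – 1 – 2 – 4 — 9 edges from the root.

9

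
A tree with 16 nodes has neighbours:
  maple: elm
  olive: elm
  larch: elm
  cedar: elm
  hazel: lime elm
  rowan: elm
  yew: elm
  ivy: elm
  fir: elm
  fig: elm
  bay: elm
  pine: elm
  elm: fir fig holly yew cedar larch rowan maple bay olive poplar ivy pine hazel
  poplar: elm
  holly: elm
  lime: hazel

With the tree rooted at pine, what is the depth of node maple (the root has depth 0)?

2

Climbing from maple to the root: maple → elm → pine. That's 2 steps.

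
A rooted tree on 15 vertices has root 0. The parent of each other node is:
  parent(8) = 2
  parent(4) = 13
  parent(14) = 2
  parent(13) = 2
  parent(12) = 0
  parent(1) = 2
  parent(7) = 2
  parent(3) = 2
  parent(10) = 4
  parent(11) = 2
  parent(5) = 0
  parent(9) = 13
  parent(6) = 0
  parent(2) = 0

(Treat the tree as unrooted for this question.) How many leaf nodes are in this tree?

Degree-1 nodes: 1, 3, 5, 6, 7, 8, 9, 10, 11, 12, 14 — 11 of them.

11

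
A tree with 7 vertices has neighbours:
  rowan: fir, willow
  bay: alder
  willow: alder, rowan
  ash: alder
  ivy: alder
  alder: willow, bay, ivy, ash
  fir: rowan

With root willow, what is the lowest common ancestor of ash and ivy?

ash's ancestor chain is ash, alder, willow and ivy's is ivy, alder, willow; they first meet at alder.

alder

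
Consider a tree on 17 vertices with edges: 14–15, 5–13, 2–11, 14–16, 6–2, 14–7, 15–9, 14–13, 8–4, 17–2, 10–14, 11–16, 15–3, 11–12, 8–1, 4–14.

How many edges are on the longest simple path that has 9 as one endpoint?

6

A farthest node from 9 is 6 (17 also at distance 6).
The path 9–15–14–16–11–2–6 has 6 edges.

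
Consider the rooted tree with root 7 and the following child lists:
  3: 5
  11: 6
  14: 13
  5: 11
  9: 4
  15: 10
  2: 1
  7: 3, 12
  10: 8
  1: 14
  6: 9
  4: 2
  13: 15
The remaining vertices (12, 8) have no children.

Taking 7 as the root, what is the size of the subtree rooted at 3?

13

3's subtree: {3, 5, 11, 6, 9, 4, 2, 1, 14, 13, 15, 10, 8}, size 13.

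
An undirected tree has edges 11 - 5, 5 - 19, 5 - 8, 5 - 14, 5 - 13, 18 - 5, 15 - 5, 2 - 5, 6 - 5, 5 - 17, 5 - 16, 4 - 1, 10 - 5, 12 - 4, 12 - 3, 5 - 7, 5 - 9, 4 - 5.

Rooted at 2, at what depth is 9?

2

Climbing from 9 to the root: 9 – 5 – 2. That's 2 steps.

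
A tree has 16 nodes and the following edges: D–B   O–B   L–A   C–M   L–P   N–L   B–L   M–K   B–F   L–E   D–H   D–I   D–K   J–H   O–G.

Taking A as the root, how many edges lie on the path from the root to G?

4

Path from A to G: A–L–B–O–G, which has 4 edges.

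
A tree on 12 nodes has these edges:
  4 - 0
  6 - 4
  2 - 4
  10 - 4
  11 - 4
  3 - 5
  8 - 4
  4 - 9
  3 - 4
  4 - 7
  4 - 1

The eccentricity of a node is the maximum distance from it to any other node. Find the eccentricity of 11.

Distances from 11 peak at 3, attained at 5.
11–4–3–5

3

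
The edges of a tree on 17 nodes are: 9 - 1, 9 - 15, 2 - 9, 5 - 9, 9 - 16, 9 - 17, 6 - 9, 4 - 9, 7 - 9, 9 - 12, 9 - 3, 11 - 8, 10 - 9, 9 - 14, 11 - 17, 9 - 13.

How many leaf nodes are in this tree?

14

The leaves are 1, 2, 3, 4, 5, 6, 7, 8, 10, 12, 13, 14, 15, 16.
That is 14 leaves.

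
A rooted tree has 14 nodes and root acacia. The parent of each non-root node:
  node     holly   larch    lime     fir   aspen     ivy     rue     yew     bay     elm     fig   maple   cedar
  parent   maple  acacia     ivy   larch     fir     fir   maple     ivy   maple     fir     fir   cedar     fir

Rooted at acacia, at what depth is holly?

5

acacia–larch–fir–cedar–maple–holly — 5 edges.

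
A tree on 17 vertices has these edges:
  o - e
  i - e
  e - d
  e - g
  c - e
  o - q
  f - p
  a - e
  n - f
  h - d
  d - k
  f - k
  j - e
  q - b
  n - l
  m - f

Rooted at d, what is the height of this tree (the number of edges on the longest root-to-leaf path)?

4

The longest root-to-leaf path is d–e–o–q–b (4 edges).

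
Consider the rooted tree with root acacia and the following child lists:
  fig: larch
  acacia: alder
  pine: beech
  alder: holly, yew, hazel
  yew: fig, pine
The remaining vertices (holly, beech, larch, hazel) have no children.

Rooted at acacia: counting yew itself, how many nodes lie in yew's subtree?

yew's subtree: {yew, fig, pine, larch, beech}, size 5.

5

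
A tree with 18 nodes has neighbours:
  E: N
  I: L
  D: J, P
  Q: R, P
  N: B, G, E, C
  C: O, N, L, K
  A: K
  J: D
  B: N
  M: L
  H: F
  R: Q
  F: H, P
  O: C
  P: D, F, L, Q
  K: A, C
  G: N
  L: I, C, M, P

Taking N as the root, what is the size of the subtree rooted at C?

C's subtree: {C, L, K, O, P, I, M, A, D, F, Q, J, H, R}, size 14.

14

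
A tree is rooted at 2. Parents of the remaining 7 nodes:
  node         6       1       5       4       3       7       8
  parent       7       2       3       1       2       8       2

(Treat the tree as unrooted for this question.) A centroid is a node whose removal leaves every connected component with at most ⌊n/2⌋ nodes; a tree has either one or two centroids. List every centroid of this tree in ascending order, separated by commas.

Delete 2: the remaining components have sizes 3, 2, 2. Max 3 ≤ 4, so 2 is a centroid.
Every other node leaves some component of size > 4, so the centroid is unique.

2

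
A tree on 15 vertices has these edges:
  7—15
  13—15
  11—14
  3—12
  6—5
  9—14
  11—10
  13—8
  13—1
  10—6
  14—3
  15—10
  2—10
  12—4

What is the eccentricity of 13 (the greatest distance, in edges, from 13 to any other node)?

7

Distances from 13 peak at 7, attained at 4.
13–15–10–11–14–3–12–4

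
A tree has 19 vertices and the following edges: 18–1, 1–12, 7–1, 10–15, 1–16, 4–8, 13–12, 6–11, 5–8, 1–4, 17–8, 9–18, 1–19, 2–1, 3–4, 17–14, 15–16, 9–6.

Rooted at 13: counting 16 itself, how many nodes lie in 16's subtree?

The subtree rooted at 16 contains: 16, 15, 10 — 3 nodes.

3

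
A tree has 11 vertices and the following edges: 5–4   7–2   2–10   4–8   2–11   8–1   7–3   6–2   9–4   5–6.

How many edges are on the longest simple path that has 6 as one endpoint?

4

A farthest node from 6 is 1.
The path 6-5-4-8-1 has 4 edges.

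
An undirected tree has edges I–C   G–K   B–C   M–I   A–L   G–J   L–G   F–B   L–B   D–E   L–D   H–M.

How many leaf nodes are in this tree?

Exactly 6 nodes have a single neighbour: A, E, F, H, J, K.

6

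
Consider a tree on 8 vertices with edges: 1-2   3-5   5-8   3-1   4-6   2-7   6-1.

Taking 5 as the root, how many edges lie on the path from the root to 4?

Path from 5 to 4: 5–3–1–6–4, which has 4 edges.

4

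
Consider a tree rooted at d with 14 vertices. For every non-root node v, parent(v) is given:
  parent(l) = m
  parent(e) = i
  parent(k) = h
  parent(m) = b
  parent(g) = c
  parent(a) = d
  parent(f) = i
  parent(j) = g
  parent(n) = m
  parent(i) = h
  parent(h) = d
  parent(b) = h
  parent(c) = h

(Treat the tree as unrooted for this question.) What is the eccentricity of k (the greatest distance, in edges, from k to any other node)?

A farthest node from k is n (l, j also at distance 4).
The path k–h–b–m–n has 4 edges.

4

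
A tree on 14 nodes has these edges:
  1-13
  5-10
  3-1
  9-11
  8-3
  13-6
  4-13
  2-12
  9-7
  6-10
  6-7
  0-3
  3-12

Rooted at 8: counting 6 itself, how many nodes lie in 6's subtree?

6

6's subtree: {6, 7, 10, 9, 5, 11}, size 6.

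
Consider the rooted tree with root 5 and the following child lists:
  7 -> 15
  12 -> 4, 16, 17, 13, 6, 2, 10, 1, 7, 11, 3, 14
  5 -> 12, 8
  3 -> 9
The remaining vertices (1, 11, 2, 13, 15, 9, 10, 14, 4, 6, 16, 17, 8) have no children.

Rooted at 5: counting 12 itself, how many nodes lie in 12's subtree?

15

Descendants of 12 (including itself): 12, 6, 2, 11, 17, 3, 1, 10, 14, 16, 7, 4, 13, 9, 15. That's 15.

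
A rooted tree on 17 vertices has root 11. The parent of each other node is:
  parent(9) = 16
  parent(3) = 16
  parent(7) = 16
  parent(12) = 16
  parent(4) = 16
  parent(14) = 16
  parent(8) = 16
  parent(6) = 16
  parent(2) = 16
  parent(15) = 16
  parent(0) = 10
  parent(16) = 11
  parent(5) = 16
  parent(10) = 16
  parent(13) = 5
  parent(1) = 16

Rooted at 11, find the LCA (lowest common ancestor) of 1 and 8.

16

Path 1→root: 1 16 11; path 8→root: 8 16 11.
First common node: 16.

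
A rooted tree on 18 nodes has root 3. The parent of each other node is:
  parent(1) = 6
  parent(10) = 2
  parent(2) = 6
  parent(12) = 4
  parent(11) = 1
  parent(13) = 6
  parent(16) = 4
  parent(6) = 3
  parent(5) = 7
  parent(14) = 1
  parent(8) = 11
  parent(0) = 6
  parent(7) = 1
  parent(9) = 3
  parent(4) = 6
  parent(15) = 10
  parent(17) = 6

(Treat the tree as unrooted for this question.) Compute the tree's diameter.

6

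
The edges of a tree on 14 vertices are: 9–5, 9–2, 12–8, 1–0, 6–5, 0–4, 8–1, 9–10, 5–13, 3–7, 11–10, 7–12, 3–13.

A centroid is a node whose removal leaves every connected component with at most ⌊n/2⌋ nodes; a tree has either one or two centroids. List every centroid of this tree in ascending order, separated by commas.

Removing 13 splits the tree into components of sizes 7, 6; the largest is 7 ≤ ⌊14/2⌋ = 7.
Its neighbour 3 also leaves a largest component of size 7, so both are centroids.

3, 13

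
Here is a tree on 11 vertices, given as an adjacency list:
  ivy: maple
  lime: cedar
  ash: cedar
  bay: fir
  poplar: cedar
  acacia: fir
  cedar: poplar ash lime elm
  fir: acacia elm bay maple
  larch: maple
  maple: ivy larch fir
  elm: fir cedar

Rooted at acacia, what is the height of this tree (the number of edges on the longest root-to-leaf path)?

4

A deepest node is lime, reached by acacia – fir – elm – cedar – lime.
That path has 4 edges, so the height is 4.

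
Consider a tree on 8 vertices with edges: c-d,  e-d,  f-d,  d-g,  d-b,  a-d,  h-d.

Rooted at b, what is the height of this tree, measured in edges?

A deepest node is h, reached by b → d → h.
That path has 2 edges, so the height is 2.

2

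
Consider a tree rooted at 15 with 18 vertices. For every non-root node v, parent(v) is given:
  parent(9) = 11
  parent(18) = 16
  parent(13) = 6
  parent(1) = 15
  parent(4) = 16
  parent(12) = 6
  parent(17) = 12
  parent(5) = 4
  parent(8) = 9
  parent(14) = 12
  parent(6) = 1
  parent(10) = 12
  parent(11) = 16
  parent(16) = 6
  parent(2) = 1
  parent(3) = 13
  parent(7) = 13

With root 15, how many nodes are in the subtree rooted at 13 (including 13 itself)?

The subtree rooted at 13 contains: 13, 7, 3 — 3 nodes.

3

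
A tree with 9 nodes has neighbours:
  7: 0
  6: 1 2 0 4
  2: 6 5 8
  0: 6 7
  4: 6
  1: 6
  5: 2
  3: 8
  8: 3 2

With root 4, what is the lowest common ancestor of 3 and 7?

6

3's ancestor chain is 3, 8, 2, 6, 4 and 7's is 7, 0, 6, 4; they first meet at 6.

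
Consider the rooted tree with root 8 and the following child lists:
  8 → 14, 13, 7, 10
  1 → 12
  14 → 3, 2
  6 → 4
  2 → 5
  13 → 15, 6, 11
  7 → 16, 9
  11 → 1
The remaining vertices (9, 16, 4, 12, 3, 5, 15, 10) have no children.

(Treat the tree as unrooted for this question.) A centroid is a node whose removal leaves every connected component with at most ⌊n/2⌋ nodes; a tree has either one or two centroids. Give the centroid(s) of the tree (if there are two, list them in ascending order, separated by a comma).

If 8 is removed the pieces have sizes 7, 4, 3, 1, all ≤ ⌊16/2⌋ = 8.
No neighbour of 8 does as well, so 8 is the unique centroid.

8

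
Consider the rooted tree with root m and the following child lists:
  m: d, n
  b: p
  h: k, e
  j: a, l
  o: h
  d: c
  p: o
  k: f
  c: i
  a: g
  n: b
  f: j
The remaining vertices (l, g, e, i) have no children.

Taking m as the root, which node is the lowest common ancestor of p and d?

m

Ancestors of p (toward the root): p, b, n, m.
Ancestors of d: d, m.
The deepest node appearing in both lists is m.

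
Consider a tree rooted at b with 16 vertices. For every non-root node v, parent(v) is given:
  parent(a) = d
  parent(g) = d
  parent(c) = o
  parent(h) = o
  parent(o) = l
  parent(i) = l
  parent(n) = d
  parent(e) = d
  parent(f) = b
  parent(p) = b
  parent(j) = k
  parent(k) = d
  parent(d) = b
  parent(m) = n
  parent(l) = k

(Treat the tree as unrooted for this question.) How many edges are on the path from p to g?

3

Walking from p: p – b – d – g. Length 3.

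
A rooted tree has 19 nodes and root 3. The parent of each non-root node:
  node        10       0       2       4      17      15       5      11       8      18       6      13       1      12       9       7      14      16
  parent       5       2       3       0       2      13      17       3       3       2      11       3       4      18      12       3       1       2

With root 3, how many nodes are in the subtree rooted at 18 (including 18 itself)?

3

The subtree rooted at 18 contains: 18, 12, 9 — 3 nodes.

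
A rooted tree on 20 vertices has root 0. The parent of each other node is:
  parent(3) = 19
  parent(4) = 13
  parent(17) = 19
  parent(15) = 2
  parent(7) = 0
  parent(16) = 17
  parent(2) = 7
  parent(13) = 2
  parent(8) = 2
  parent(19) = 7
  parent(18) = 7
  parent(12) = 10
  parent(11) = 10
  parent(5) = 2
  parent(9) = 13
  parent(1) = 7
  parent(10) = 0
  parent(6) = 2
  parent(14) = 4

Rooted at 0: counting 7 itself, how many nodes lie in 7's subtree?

The subtree rooted at 7 contains: 7, 2, 1, 19, 18, 6, 5, 15, 13, 8, 17, 3, 9, 4, 16, 14 — 16 nodes.

16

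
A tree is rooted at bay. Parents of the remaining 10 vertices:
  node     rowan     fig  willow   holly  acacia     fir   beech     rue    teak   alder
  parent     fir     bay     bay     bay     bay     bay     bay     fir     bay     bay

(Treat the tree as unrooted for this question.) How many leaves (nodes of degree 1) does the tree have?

9

The leaves are acacia, alder, beech, fig, holly, rowan, rue, teak, willow.
That is 9 leaves.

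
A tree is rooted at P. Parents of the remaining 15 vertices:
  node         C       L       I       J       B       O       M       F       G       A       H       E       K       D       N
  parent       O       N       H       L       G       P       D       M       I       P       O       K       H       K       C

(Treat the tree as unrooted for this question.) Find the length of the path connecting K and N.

Walking from K: K - H - O - C - N. Length 4.

4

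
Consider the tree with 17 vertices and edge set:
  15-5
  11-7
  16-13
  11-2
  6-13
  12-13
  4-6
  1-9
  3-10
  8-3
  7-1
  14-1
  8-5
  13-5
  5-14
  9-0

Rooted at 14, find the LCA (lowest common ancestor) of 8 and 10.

8

Path 8→root: 8 5 14; path 10→root: 10 3 8 5 14.
First common node: 8.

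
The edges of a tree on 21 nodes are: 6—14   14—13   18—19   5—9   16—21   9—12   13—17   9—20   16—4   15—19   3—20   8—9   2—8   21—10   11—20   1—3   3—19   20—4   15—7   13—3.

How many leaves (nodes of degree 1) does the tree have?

10

Degree-1 nodes: 1, 2, 5, 6, 7, 10, 11, 12, 17, 18 — 10 of them.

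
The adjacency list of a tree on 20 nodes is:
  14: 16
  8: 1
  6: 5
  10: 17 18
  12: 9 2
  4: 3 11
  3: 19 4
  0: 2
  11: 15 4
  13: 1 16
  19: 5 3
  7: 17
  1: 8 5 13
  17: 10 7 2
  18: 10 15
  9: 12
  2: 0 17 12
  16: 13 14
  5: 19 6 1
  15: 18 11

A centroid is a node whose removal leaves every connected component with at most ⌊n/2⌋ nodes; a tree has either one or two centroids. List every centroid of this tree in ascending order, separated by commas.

4, 11

Removing 11 splits the tree into components of sizes 10, 9; the largest is 10 ≤ ⌊20/2⌋ = 10.
Its neighbour 4 also leaves a largest component of size 10, so both are centroids.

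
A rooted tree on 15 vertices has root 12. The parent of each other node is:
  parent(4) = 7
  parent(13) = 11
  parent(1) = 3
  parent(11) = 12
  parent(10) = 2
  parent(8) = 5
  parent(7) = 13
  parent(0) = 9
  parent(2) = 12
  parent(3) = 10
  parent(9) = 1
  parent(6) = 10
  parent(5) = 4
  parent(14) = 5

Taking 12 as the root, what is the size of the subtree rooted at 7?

7's subtree: {7, 4, 5, 8, 14}, size 5.

5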